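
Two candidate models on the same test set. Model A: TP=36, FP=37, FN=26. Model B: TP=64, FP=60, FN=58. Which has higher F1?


Model A: P=36/73=0.4932, R=36/62=0.5806, F1=2PR/(P+R)=2TP/(2TP+FP+FN)=72/135=0.5333
Model B: P=64/124=0.5161, R=64/122=0.5246, F1=2PR/(P+R)=2TP/(2TP+FP+FN)=128/246=0.5203
0.5333 > 0.5203 → Model A

Model A


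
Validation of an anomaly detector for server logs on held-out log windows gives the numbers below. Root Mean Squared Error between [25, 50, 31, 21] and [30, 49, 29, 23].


MSE = 34/4 = 8.5
RMSE = √(34/4) = 2.9155

2.9155


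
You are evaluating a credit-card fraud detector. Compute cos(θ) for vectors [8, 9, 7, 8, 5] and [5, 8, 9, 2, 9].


A·B = 8·5 + 9·8 + 7·9 + 8·2 + 5·9 = 236
‖A‖ = √283 = 16.8226, ‖B‖ = √255 = 15.9687
cos = 236/(√283·√255) = 236/√72165 = 0.8785

0.8785


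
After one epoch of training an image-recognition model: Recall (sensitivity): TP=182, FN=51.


Recall = TP/(TP+FN)
= 182/(182+51)
= 182/233 = 78.11%

78.11%


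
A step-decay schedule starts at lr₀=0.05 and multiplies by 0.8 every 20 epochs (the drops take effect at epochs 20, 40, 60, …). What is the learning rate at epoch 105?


n_drops = ⌊105/20⌋ = 5
lr = 0.05·0.8^5 = 0.05·0.32768 = 0.016384

0.016384


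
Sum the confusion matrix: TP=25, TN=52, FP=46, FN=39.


Total = TP + TN + FP + FN
= 25 + 52 + 46 + 39
= 162
(Predicted positive: 71, predicted negative: 91)

162


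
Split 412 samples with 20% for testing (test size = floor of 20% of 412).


Test = ⌊412·20/100⌋ = 82
Train = 412 - 82 = 330

Train: 330, Test: 82


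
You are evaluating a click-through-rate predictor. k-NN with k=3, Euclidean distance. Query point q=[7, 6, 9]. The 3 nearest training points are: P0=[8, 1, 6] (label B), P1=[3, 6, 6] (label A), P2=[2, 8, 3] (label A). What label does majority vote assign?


d(q,P0) = 5.9161  (label B)
d(q,P1) = 5.0  (label A)
d(q,P2) = 8.0623  (label A)
Votes: A=2, B=1
Majority → A

A


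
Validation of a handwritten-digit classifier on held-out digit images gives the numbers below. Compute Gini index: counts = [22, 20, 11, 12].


Probabilities: [22/65, 20/65, 11/65, 12/65] ≈ [0.3385, 0.3077, 0.1692, 0.1846]
Σpᵢ² = (484 + 400 + 121 + 144)/65² = 1149/4225
Gini = 1 - Σpᵢ² = 1 - 1149/4225 = 0.728

0.728


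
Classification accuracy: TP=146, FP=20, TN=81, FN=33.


Accuracy = (TP+TN)/(TP+TN+FP+FN)
= (146+81)/(280)
= 227/280 = 81.07%

81.07%


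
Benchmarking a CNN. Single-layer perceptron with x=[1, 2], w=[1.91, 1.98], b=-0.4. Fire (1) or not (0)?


z = (1)·(1.91) + (2)·(1.98) - 0.4
  = 5.47
step(z) = 1 (z≥0)

1


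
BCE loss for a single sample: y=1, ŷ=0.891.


BCE = -[y·ln(p) + (1-y)·ln(1-p)]
= -1·ln(0.891) - 0
= -ln(0.891) = 0.1154

0.1154


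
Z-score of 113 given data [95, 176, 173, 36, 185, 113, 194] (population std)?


μ = 138.8571, σ = 54.6245
z = (113 - 138.8571)/54.6245 = -0.4734

-0.4734


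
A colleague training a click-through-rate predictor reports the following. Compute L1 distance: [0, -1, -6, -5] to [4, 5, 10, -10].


d = |0-4| + |-1-5| + |-6-10| + |-5+ 10|
  = 4 + 6 + 16 + 5
  = 31

31


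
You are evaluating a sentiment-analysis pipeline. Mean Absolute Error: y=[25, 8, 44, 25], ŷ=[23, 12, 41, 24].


Absolute errors: |25-23|=2, |8-12|=4, |44-41|=3, |25-24|=1
Sum = 10
MAE = 10/4 = 5/2

5/2


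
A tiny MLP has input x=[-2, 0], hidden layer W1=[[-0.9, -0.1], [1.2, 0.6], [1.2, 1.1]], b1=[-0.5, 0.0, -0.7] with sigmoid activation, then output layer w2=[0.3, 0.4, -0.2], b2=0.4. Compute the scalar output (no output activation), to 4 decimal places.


z1[0] = (-0.9)·(-2) + (-0.1)·(0) - 0.5 = 1.3
z1[1] = (1.2)·(-2) + (0.6)·(0) + 0.0 = -2.4
z1[2] = (1.2)·(-2) + (1.1)·(0) - 0.7 = -3.1
h = sigmoid(z1) = [0.7858, 0.0832, 0.0431]
output = (0.3)·(0.7858) + (0.4)·(0.0832) + (-0.2)·(0.0431) + 0.4 = 0.6604

0.6604


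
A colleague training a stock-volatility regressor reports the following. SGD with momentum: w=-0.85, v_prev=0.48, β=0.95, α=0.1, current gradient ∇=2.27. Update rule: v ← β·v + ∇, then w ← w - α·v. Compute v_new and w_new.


v_new = 0.95·0.48 + 2.27 = 0.456 + 2.27 = 2.726
w_new = -0.85 - 0.1·2.726 = -0.85 - 0.2726 = -1.1226

v_new=2.726, w_new=-1.1226


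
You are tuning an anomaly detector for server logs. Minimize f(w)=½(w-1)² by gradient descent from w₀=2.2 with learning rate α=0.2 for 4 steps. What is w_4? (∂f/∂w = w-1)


step 1: grad = 2.2-1 = 1.2; w = 2.2 - 0.2·(1.2) = 1.96
step 2: grad = 1.96-1 = 0.96; w = 1.96 - 0.2·(0.96) = 1.768
step 3: grad = 1.768-1 = 0.768; w = 1.768 - 0.2·(0.768) = 1.6144
step 4: grad = 1.6144-1 = 0.6144; w = 1.6144 - 0.2·(0.6144) = 1.49152

1.49152


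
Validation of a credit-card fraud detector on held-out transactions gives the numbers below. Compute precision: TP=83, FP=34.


Precision = TP/(TP+FP)
= 83/(83+34)
= 83/117 = 70.94%

70.94%


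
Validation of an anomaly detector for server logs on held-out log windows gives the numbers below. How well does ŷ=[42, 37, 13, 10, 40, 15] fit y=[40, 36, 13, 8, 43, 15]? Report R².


ȳ = 25.8333
SS_res = Σ(y-ŷ)² = 18
SS_tot = Σ(y-ȳ)² = 1198.83
R² = 1 - SS_res/SS_tot = 1 - 0.015 = 0.985

0.985


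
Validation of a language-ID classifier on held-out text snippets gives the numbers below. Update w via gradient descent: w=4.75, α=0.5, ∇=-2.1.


w_new = w - α·∇
= 4.75 - 0.5·-2.1
= 4.75 + 1.05
= 5.8

5.8


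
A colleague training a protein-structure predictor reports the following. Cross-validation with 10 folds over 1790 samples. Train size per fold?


Fold size = 1790/10 = 179
Training per fold = 1790 - 179 = 1611

1611


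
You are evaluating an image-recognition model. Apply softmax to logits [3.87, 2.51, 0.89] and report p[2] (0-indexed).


Exponentials: e^3.87=47.9424, e^2.51=12.3049, e^0.89=2.4351
Sum = 62.6824
Softmax = [0.7648, 0.1963, 0.0388]
p[2] = 2.4351/62.6824 = 0.0388

0.0388


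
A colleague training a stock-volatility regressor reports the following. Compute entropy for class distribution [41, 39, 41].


Probabilities: [41/121, 39/121, 41/121] ≈ [0.3388, 0.3223, 0.3388]
H = -((41/121)·log₂(41/121) + (39/121)·log₂(39/121) + (41/121)·log₂(41/121))
  = 1.5846 bits

1.5846 bits


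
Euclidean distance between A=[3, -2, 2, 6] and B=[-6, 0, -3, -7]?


d = √((3+ 6)² + (-2-0)² + (2+ 3)² + (6+ 7)²)
  = √(81 + 4 + 25 + 169)
  = √279 = 16.7033

16.7033


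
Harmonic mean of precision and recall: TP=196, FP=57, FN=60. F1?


Precision = 196/253 = 0.7747
Recall = 196/256 = 0.7656
F1 = 2·P·R/(P+R) = 2·TP/(2·TP+FP+FN) = 392/(392+57+60) = 392/509 = 0.7701

0.7701


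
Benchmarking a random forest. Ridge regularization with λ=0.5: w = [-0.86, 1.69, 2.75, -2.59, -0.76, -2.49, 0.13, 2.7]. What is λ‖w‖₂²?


‖w‖₂² = (-0.86)² + (1.69)² + (2.75)² + (-2.59)² + (-0.76)² + (-2.49)² + (0.13)² + (2.7)²
     = 0.7396 + 2.8561 + 7.5625 + 6.7081 + 0.5776 + 6.2001 + 0.0169 + 7.29
     = 31.9509
λ·‖w‖₂² = 0.5·31.9509 = 15.97545

15.97545


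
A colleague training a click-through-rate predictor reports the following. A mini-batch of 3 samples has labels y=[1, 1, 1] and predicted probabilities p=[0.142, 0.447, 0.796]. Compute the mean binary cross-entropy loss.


L[0] = -ln(0.142) = 1.9519
L[1] = -ln(0.447) = 0.8052
L[2] = -ln(0.796) = 0.2282
mean = (1.9519 + 0.8052 + 0.2282)/3 = 0.9951

0.9951


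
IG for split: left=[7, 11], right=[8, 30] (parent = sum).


Parent = [15, 41], H_parent = 0.8384
H_left = 0.9641 (n=18), H_right = 0.7425 (n=38)
H_children = (18/56)·0.9641 + (38/56)·0.7425 = 0.8137
IG = 0.8384 - 0.8137 = 0.0247

0.0247


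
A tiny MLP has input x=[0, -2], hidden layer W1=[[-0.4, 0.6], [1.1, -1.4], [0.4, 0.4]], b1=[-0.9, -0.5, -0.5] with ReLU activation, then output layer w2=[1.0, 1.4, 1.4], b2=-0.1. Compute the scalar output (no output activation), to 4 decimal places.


z1[0] = (-0.4)·(0) + (0.6)·(-2) - 0.9 = -2.1
z1[1] = (1.1)·(0) + (-1.4)·(-2) - 0.5 = 2.3
z1[2] = (0.4)·(0) + (0.4)·(-2) - 0.5 = -1.3
h = ReLU(z1) = [0.0, 2.3, 0.0]
output = (1.0)·(0.0) + (1.4)·(2.3) + (1.4)·(0.0) - 0.1 = 3.12

3.12


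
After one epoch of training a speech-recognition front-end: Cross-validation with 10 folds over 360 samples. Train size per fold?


Fold size = 360/10 = 36
Training per fold = 360 - 36 = 324

324


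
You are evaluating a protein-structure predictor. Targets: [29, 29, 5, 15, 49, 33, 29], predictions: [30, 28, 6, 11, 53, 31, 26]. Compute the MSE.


Squared errors: (29-30)²=1, (29-28)²=1, (5-6)²=1, (15-11)²=16, (49-53)²=16, (33-31)²=4, (29-26)²=9
Sum = 48
MSE = 48/7 = 48/7

48/7


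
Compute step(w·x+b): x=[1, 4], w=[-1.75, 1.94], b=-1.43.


z = (1)·(-1.75) + (4)·(1.94) - 1.43
  = 4.58
step(z) = 1 (z≥0)

1


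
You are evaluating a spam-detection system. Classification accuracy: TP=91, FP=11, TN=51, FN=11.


Accuracy = (TP+TN)/(TP+TN+FP+FN)
= (91+51)/(164)
= 142/164 = 86.59%

86.59%


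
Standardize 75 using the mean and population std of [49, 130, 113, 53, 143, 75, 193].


μ = 108, σ = 48.6298
z = (75 - 108)/48.6298 = -0.6786

-0.6786


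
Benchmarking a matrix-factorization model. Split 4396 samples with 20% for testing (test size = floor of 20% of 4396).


Test = ⌊4396·20/100⌋ = 879
Train = 4396 - 879 = 3517

Train: 3517, Test: 879


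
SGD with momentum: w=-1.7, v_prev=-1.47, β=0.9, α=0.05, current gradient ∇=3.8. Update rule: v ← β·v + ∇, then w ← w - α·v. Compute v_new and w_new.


v_new = 0.9·-1.47 + 3.8 = -1.323 + 3.8 = 2.477
w_new = -1.7 - 0.05·2.477 = -1.7 - 0.12385 = -1.82385

v_new=2.477, w_new=-1.82385


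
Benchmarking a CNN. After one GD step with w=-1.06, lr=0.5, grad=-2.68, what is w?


w_new = w - α·∇
= -1.06 - 0.5·-2.68
= -1.06 + 1.34
= 0.28

0.28


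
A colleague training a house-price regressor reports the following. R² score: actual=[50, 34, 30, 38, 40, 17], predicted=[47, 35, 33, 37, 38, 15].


ȳ = 34.8333
SS_res = Σ(y-ŷ)² = 28
SS_tot = Σ(y-ȳ)² = 608.83
R² = 1 - SS_res/SS_tot = 1 - 0.046 = 0.954

0.954


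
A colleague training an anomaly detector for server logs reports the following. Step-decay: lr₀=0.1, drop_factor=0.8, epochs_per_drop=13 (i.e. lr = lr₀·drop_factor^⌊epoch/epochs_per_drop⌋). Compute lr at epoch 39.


n_drops = ⌊39/13⌋ = 3
lr = 0.1·0.8^3 = 0.1·0.512 = 0.0512

0.0512


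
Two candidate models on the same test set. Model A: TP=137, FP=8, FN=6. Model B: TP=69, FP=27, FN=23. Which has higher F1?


Model A: P=137/145=0.9448, R=137/143=0.958, F1=2PR/(P+R)=2TP/(2TP+FP+FN)=274/288=0.9514
Model B: P=69/96=0.7188, R=69/92=0.75, F1=2PR/(P+R)=2TP/(2TP+FP+FN)=138/188=0.734
0.9514 > 0.734 → Model A

Model A


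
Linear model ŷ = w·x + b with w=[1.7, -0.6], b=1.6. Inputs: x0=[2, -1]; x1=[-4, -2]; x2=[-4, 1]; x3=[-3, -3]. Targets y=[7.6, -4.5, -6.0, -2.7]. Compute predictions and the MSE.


ŷ0 = (1.7)·(2) + (-0.6)·(-1) + 1.6 = 5.6
ŷ1 = (1.7)·(-4) + (-0.6)·(-2) + 1.6 = -4.0
ŷ2 = (1.7)·(-4) + (-0.6)·(1) + 1.6 = -5.8
ŷ3 = (1.7)·(-3) + (-0.6)·(-3) + 1.6 = -1.7
errors² = [4.0, 0.25, 0.04, 1.0]
MSE = 5.2900/4 = 1.3225

1.3225


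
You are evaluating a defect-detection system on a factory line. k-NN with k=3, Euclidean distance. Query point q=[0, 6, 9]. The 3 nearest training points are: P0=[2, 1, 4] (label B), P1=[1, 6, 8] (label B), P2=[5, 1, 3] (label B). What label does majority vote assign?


d(q,P0) = 7.3485  (label B)
d(q,P1) = 1.4142  (label B)
d(q,P2) = 9.2736  (label B)
Votes: A=0, B=3
Majority → B

B


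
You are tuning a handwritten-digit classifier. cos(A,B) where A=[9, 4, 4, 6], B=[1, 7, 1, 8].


A·B = 9·1 + 4·7 + 4·1 + 6·8 = 89
‖A‖ = √149 = 12.2066, ‖B‖ = √115 = 10.7238
cos = 89/(√149·√115) = 89/√17135 = 0.6799

0.6799


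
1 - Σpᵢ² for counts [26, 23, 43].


Probabilities: [26/92, 23/92, 43/92] ≈ [0.2826, 0.25, 0.4674]
Σpᵢ² = (676 + 529 + 1849)/92² = 3054/8464
Gini = 1 - Σpᵢ² = 1 - 3054/8464 = 0.6392

0.6392


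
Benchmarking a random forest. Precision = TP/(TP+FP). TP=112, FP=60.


Precision = TP/(TP+FP)
= 112/(112+60)
= 112/172 = 65.12%

65.12%


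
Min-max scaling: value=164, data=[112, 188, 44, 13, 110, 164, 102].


min=13, max=188
(164-13)/(188-13) = 151/175 = 0.8629

0.8629


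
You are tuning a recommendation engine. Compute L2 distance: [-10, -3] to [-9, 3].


d = √((-10+ 9)² + (-3-3)²)
  = √(1 + 36)
  = √37 = 6.0828

6.0828


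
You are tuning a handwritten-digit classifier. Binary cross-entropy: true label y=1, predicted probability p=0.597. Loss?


BCE = -[y·ln(p) + (1-y)·ln(1-p)]
= -1·ln(0.597) - 0
= -ln(0.597) = 0.5158

0.5158


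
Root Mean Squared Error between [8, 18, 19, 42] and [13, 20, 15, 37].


MSE = 70/4 = 17.5
RMSE = √(70/4) = 4.1833

4.1833


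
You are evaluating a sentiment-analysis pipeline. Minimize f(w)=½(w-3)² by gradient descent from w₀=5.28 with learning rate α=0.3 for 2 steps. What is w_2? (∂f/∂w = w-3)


step 1: grad = 5.28-3 = 2.28; w = 5.28 - 0.3·(2.28) = 4.596
step 2: grad = 4.596-3 = 1.596; w = 4.596 - 0.3·(1.596) = 4.1172

4.1172


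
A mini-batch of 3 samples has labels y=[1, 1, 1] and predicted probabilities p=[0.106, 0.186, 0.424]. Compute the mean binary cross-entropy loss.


L[0] = -ln(0.106) = 2.2443
L[1] = -ln(0.186) = 1.682
L[2] = -ln(0.424) = 0.858
mean = (2.2443 + 1.682 + 0.858)/3 = 1.5948

1.5948


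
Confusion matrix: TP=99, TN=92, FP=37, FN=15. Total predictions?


Total = TP + TN + FP + FN
= 99 + 92 + 37 + 15
= 243
(Predicted positive: 136, predicted negative: 107)

243


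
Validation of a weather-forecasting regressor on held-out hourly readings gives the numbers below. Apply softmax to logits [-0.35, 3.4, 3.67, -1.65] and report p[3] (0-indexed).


Exponentials: e^-0.35=0.7047, e^3.4=29.9641, e^3.67=39.2519, e^-1.65=0.192
Sum = 70.1127
Softmax = [0.0101, 0.4274, 0.5598, 0.0027]
p[3] = 0.192/70.1127 = 0.0027

0.0027


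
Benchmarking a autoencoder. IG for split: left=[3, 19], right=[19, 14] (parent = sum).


Parent = [22, 33], H_parent = 0.971
H_left = 0.5746 (n=22), H_right = 0.9834 (n=33)
H_children = (22/55)·0.5746 + (33/55)·0.9834 = 0.8199
IG = 0.971 - 0.8199 = 0.1511

0.1511


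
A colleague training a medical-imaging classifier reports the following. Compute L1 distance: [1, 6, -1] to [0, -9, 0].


d = |1-0| + |6+ 9| + |-1-0|
  = 1 + 15 + 1
  = 17

17


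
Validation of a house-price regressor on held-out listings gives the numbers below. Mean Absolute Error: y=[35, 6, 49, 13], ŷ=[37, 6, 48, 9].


Absolute errors: |35-37|=2, |6-6|=0, |49-48|=1, |13-9|=4
Sum = 7
MAE = 7/4 = 7/4

7/4


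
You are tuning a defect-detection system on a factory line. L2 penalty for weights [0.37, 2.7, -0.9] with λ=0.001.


‖w‖₂² = (0.37)² + (2.7)² + (-0.9)²
     = 0.1369 + 7.29 + 0.81
     = 8.2369
λ·‖w‖₂² = 0.001·8.2369 = 0.008237

0.008237


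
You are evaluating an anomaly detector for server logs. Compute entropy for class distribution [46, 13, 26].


Probabilities: [46/85, 13/85, 26/85] ≈ [0.5412, 0.1529, 0.3059]
H = -((46/85)·log₂(46/85) + (13/85)·log₂(13/85) + (26/85)·log₂(26/85))
  = 1.4164 bits

1.4164 bits


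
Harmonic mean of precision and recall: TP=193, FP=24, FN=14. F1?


Precision = 193/217 = 0.8894
Recall = 193/207 = 0.9324
F1 = 2·P·R/(P+R) = 2·TP/(2·TP+FP+FN) = 386/(386+24+14) = 386/424 = 0.9104

0.9104


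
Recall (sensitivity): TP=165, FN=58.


Recall = TP/(TP+FN)
= 165/(165+58)
= 165/223 = 73.99%

73.99%


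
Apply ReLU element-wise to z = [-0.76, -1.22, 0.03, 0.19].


ReLU(-0.76) = max(0, -0.76) = 0.0
ReLU(-1.22) = max(0, -1.22) = 0.0
ReLU(0.03) = max(0, 0.03) = 0.03
ReLU(0.19) = max(0, 0.19) = 0.19
result = [0.0, 0.0, 0.03, 0.19]

[0.0, 0.0, 0.03, 0.19]


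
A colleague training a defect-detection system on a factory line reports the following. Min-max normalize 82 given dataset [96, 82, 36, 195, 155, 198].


min=36, max=198
(82-36)/(198-36) = 46/162 = 0.284

0.284


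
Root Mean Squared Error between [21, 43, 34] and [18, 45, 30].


MSE = 29/3 = 9.6667
RMSE = √(29/3) = 3.1091

3.1091


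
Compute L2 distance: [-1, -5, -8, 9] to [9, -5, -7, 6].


d = √((-1-9)² + (-5+ 5)² + (-8+ 7)² + (9-6)²)
  = √(100 + 0 + 1 + 9)
  = √110 = 10.4881

10.4881


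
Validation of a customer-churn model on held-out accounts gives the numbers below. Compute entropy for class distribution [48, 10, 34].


Probabilities: [48/92, 10/92, 34/92] ≈ [0.5217, 0.1087, 0.3696]
H = -((48/92)·log₂(48/92) + (10/92)·log₂(10/92) + (34/92)·log₂(34/92))
  = 1.3684 bits

1.3684 bits


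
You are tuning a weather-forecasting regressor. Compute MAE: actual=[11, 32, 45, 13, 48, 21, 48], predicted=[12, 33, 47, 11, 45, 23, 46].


Absolute errors: |11-12|=1, |32-33|=1, |45-47|=2, |13-11|=2, |48-45|=3, |21-23|=2, |48-46|=2
Sum = 13
MAE = 13/7 = 13/7

13/7


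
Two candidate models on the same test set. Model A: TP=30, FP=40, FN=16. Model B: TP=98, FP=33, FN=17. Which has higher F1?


Model A: P=30/70=0.4286, R=30/46=0.6522, F1=2PR/(P+R)=2TP/(2TP+FP+FN)=60/116=0.5172
Model B: P=98/131=0.7481, R=98/115=0.8522, F1=2PR/(P+R)=2TP/(2TP+FP+FN)=196/246=0.7967
0.5172 < 0.7967 → Model B

Model B


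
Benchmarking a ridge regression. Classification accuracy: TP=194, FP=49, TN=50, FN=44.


Accuracy = (TP+TN)/(TP+TN+FP+FN)
= (194+50)/(337)
= 244/337 = 72.4%

72.4%


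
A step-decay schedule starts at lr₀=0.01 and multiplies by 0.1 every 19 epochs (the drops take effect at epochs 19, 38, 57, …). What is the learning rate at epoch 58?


n_drops = ⌊58/19⌋ = 3
lr = 0.01·0.1^3 = 0.01·0.001 = 0.00001

0.00001


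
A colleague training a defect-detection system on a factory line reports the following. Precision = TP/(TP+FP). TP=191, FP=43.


Precision = TP/(TP+FP)
= 191/(191+43)
= 191/234 = 81.62%

81.62%


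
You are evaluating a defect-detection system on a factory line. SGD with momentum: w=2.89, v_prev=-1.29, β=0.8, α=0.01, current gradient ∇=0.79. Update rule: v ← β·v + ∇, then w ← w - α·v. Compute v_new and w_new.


v_new = 0.8·-1.29 + 0.79 = -1.032 + 0.79 = -0.242
w_new = 2.89 - 0.01·-0.242 = 2.89 + 0.00242 = 2.89242

v_new=-0.242, w_new=2.89242


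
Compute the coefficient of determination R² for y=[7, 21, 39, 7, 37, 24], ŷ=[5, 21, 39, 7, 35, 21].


ȳ = 22.5
SS_res = Σ(y-ŷ)² = 17
SS_tot = Σ(y-ȳ)² = 967.5
R² = 1 - SS_res/SS_tot = 1 - 0.0176 = 0.9824

0.9824


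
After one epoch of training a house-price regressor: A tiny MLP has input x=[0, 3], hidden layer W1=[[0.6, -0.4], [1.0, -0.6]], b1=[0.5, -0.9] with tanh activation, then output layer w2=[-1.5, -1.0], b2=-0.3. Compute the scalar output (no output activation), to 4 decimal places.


z1[0] = (0.6)·(0) + (-0.4)·(3) + 0.5 = -0.7
z1[1] = (1.0)·(0) + (-0.6)·(3) - 0.9 = -2.7
h = tanh(z1) = [-0.6044, -0.991]
output = (-1.5)·(-0.6044) + (-1.0)·(-0.991) - 0.3 = 1.5976

1.5976


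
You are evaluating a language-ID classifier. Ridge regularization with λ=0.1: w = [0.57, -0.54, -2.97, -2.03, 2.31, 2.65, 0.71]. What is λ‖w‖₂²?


‖w‖₂² = (0.57)² + (-0.54)² + (-2.97)² + (-2.03)² + (2.31)² + (2.65)² + (0.71)²
     = 0.3249 + 0.2916 + 8.8209 + 4.1209 + 5.3361 + 7.0225 + 0.5041
     = 26.421
λ·‖w‖₂² = 0.1·26.421 = 2.6421

2.6421


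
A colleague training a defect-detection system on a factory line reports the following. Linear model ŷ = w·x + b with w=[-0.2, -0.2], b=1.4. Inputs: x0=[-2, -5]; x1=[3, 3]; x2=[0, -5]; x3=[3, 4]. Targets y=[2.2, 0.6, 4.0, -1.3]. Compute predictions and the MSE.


ŷ0 = (-0.2)·(-2) + (-0.2)·(-5) + 1.4 = 2.8
ŷ1 = (-0.2)·(3) + (-0.2)·(3) + 1.4 = 0.2
ŷ2 = (-0.2)·(0) + (-0.2)·(-5) + 1.4 = 2.4
ŷ3 = (-0.2)·(3) + (-0.2)·(4) + 1.4 = -0.0
errors² = [0.36, 0.16, 2.56, 1.69]
MSE = 4.7700/4 = 1.1925

1.1925


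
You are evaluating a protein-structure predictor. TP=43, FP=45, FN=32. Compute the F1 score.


Precision = 43/88 = 0.4886
Recall = 43/75 = 0.5733
F1 = 2·P·R/(P+R) = 2·TP/(2·TP+FP+FN) = 86/(86+45+32) = 86/163 = 0.5276

0.5276


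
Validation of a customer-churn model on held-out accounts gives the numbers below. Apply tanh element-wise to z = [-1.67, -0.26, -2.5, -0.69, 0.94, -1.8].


tanh(-1.67) = -0.9316
tanh(-0.26) = -0.2543
tanh(-2.5) = -0.9866
tanh(-0.69) = -0.598
tanh(0.94) = 0.7352
tanh(-1.8) = -0.9468
result = [-0.9316, -0.2543, -0.9866, -0.598, 0.7352, -0.9468]

[-0.9316, -0.2543, -0.9866, -0.598, 0.7352, -0.9468]


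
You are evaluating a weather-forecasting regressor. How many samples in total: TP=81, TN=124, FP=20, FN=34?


Total = TP + TN + FP + FN
= 81 + 124 + 20 + 34
= 259
(Predicted positive: 101, predicted negative: 158)

259


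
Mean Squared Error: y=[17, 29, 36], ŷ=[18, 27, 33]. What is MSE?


Squared errors: (17-18)²=1, (29-27)²=4, (36-33)²=9
Sum = 14
MSE = 14/3 = 14/3

14/3


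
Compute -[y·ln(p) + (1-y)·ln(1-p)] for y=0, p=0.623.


BCE = -[y·ln(p) + (1-y)·ln(1-p)]
= -0 - 1·ln(1-0.623)
= -ln(0.377) = 0.9755

0.9755


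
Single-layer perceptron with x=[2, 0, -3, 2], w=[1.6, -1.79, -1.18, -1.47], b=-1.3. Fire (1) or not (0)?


z = (2)·(1.6) + (0)·(-1.79) + (-3)·(-1.18) + (2)·(-1.47) - 1.3
  = 2.5
step(z) = 1 (z≥0)

1


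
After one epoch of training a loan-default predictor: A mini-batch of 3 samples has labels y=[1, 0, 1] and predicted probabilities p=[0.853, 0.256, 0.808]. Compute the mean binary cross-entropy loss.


L[0] = -ln(0.853) = 0.159
L[1] = -ln(1-0.256) = -ln(0.744) = 0.2957
L[2] = -ln(0.808) = 0.2132
mean = (0.159 + 0.2957 + 0.2132)/3 = 0.2226

0.2226


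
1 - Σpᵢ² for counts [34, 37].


Probabilities: [34/71, 37/71] ≈ [0.4789, 0.5211]
Σpᵢ² = (1156 + 1369)/71² = 2525/5041
Gini = 1 - Σpᵢ² = 1 - 2525/5041 = 0.4991

0.4991


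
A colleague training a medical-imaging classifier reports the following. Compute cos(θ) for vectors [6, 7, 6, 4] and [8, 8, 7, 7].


A·B = 6·8 + 7·8 + 6·7 + 4·7 = 174
‖A‖ = √137 = 11.7047, ‖B‖ = √226 = 15.0333
cos = 174/(√137·√226) = 174/√30962 = 0.9889

0.9889


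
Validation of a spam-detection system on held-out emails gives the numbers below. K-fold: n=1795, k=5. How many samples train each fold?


Fold size = 1795/5 = 359
Training per fold = 1795 - 359 = 1436

1436


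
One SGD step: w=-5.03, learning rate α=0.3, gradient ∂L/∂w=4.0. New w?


w_new = w - α·∇
= -5.03 - 0.3·4.0
= -5.03 - 1.2
= -6.23

-6.23


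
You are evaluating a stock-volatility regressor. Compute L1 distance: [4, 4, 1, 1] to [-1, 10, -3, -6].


d = |4+ 1| + |4-10| + |1+ 3| + |1+ 6|
  = 5 + 6 + 4 + 7
  = 22

22


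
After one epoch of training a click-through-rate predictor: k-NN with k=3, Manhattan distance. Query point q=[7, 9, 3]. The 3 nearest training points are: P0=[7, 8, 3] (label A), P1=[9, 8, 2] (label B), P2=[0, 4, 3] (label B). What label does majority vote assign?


d(q,P0) = 1  (label A)
d(q,P1) = 4  (label B)
d(q,P2) = 12  (label B)
Votes: A=1, B=2
Majority → B

B


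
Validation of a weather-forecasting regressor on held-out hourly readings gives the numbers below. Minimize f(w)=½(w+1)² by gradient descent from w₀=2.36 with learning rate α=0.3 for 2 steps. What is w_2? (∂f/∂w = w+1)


step 1: grad = 2.36+1 = 3.36; w = 2.36 - 0.3·(3.36) = 1.352
step 2: grad = 1.352+1 = 2.352; w = 1.352 - 0.3·(2.352) = 0.6464

0.6464


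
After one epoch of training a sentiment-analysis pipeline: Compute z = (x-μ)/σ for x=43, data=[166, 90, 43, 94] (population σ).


μ = 98.25, σ = 43.9567
z = (43 - 98.25)/43.9567 = -1.2569

-1.2569


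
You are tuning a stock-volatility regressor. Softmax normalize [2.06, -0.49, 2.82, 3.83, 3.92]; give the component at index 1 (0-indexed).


Exponentials: e^2.06=7.846, e^-0.49=0.6126, e^2.82=16.7769, e^3.83=46.0625, e^3.92=50.4004
Sum = 121.6984
Softmax = [0.0645, 0.005, 0.1379, 0.3785, 0.4141]
p[1] = 0.6126/121.6984 = 0.005

0.005


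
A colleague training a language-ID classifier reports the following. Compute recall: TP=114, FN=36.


Recall = TP/(TP+FN)
= 114/(114+36)
= 114/150 = 76.0%

76.0%


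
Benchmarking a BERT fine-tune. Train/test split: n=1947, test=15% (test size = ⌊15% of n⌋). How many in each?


Test = ⌊1947·15/100⌋ = 292
Train = 1947 - 292 = 1655

Train: 1655, Test: 292


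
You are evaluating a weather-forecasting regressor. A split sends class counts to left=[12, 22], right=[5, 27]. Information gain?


Parent = [17, 49], H_parent = 0.8231
H_left = 0.9367 (n=34), H_right = 0.6253 (n=32)
H_children = (34/66)·0.9367 + (32/66)·0.6253 = 0.7857
IG = 0.8231 - 0.7857 = 0.0374

0.0374


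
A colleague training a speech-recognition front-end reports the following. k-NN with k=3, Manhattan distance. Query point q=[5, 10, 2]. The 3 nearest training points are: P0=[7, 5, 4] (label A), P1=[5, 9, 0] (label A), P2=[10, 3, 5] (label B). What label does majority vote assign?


d(q,P0) = 9  (label A)
d(q,P1) = 3  (label A)
d(q,P2) = 15  (label B)
Votes: A=2, B=1
Majority → A

A


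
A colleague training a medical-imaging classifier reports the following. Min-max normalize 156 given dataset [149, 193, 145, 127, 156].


min=127, max=193
(156-127)/(193-127) = 29/66 = 0.4394

0.4394


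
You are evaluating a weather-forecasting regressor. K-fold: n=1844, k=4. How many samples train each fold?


Fold size = 1844/4 = 461
Training per fold = 1844 - 461 = 1383

1383


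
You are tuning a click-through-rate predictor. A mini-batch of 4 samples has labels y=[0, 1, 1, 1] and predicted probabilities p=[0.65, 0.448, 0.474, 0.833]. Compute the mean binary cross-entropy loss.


L[0] = -ln(1-0.65) = -ln(0.35) = 1.0498
L[1] = -ln(0.448) = 0.803
L[2] = -ln(0.474) = 0.7465
L[3] = -ln(0.833) = 0.1827
mean = (1.0498 + 0.803 + 0.7465 + 0.1827)/4 = 0.6955

0.6955


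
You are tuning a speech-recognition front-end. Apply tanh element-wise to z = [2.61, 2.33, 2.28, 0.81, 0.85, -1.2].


tanh(2.61) = 0.9892
tanh(2.33) = 0.9812
tanh(2.28) = 0.9793
tanh(0.81) = 0.6696
tanh(0.85) = 0.6911
tanh(-1.2) = -0.8337
result = [0.9892, 0.9812, 0.9793, 0.6696, 0.6911, -0.8337]

[0.9892, 0.9812, 0.9793, 0.6696, 0.6911, -0.8337]


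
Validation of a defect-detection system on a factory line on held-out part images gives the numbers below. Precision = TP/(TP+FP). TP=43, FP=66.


Precision = TP/(TP+FP)
= 43/(43+66)
= 43/109 = 39.45%

39.45%


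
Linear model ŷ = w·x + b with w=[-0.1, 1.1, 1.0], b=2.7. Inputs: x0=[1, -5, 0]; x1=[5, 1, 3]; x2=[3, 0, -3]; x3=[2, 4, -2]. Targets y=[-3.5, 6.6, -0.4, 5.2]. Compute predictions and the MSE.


ŷ0 = (-0.1)·(1) + (1.1)·(-5) + (1.0)·(0) + 2.7 = -2.9
ŷ1 = (-0.1)·(5) + (1.1)·(1) + (1.0)·(3) + 2.7 = 6.3
ŷ2 = (-0.1)·(3) + (1.1)·(0) + (1.0)·(-3) + 2.7 = -0.6
ŷ3 = (-0.1)·(2) + (1.1)·(4) + (1.0)·(-2) + 2.7 = 4.9
errors² = [0.36, 0.09, 0.04, 0.09]
MSE = 0.5800/4 = 0.145

0.145


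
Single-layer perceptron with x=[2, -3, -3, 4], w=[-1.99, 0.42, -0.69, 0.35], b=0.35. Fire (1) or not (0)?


z = (2)·(-1.99) + (-3)·(0.42) + (-3)·(-0.69) + (4)·(0.35) + 0.35
  = -1.42
step(z) = 0 (z<0)

0


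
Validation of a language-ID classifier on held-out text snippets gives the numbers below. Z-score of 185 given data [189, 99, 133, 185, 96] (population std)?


μ = 140.4, σ = 40.2274
z = (185 - 140.4)/40.2274 = 1.1087

1.1087


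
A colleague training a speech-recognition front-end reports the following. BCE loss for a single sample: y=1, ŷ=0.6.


BCE = -[y·ln(p) + (1-y)·ln(1-p)]
= -1·ln(0.6) - 0
= -ln(0.6) = 0.5108

0.5108


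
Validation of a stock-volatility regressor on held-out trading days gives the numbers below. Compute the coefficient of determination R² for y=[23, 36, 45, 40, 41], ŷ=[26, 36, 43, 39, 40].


ȳ = 37
SS_res = Σ(y-ŷ)² = 15
SS_tot = Σ(y-ȳ)² = 286
R² = 1 - SS_res/SS_tot = 1 - 0.0524 = 0.9476

0.9476


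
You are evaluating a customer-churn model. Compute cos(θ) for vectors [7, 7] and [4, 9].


A·B = 7·4 + 7·9 = 91
‖A‖ = √98 = 9.8995, ‖B‖ = √97 = 9.8489
cos = 91/(√98·√97) = 91/√9506 = 0.9333

0.9333


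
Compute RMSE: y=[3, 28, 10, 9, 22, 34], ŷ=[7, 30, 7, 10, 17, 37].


MSE = 64/6 = 10.6667
RMSE = √(64/6) = 3.266

3.266


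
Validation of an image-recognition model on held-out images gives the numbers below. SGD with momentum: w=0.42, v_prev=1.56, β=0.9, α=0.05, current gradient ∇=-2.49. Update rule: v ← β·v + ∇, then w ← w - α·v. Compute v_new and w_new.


v_new = 0.9·1.56 - 2.49 = 1.404 - 2.49 = -1.086
w_new = 0.42 - 0.05·-1.086 = 0.42 + 0.0543 = 0.4743

v_new=-1.086, w_new=0.4743


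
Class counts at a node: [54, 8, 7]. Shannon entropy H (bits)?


Probabilities: [54/69, 8/69, 7/69] ≈ [0.7826, 0.1159, 0.1014]
H = -((54/69)·log₂(54/69) + (8/69)·log₂(8/69) + (7/69)·log₂(7/69))
  = 0.9721 bits

0.9721 bits


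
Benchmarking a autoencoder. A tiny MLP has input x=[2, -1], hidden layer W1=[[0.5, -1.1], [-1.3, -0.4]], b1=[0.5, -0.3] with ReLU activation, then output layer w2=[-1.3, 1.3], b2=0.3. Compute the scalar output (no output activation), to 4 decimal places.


z1[0] = (0.5)·(2) + (-1.1)·(-1) + 0.5 = 2.6
z1[1] = (-1.3)·(2) + (-0.4)·(-1) - 0.3 = -2.5
h = ReLU(z1) = [2.6, 0.0]
output = (-1.3)·(2.6) + (1.3)·(0.0) + 0.3 = -3.08

-3.08


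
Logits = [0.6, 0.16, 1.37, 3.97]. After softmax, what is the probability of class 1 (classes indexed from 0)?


Exponentials: e^0.6=1.8221, e^0.16=1.1735, e^1.37=3.9354, e^3.97=52.9845
Sum = 59.9155
Softmax = [0.0304, 0.0196, 0.0657, 0.8843]
p[1] = 1.1735/59.9155 = 0.0196

0.0196


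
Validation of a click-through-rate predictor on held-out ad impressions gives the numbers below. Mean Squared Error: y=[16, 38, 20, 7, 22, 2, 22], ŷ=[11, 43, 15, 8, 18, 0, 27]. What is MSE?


Squared errors: (16-11)²=25, (38-43)²=25, (20-15)²=25, (7-8)²=1, (22-18)²=16, (2-0)²=4, (22-27)²=25
Sum = 121
MSE = 121/7 = 121/7

121/7


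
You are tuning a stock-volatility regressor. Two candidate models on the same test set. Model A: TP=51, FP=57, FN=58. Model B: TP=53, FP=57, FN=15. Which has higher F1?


Model A: P=51/108=0.4722, R=51/109=0.4679, F1=2PR/(P+R)=2TP/(2TP+FP+FN)=102/217=0.47
Model B: P=53/110=0.4818, R=53/68=0.7794, F1=2PR/(P+R)=2TP/(2TP+FP+FN)=106/178=0.5955
0.47 < 0.5955 → Model B

Model B


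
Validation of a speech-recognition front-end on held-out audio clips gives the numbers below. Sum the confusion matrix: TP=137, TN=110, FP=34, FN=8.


Total = TP + TN + FP + FN
= 137 + 110 + 34 + 8
= 289
(Predicted positive: 171, predicted negative: 118)

289


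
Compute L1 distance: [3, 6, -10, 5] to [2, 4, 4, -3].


d = |3-2| + |6-4| + |-10-4| + |5+ 3|
  = 1 + 2 + 14 + 8
  = 25

25


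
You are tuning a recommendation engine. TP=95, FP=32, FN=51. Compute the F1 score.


Precision = 95/127 = 0.748
Recall = 95/146 = 0.6507
F1 = 2·P·R/(P+R) = 2·TP/(2·TP+FP+FN) = 190/(190+32+51) = 190/273 = 0.696

0.696


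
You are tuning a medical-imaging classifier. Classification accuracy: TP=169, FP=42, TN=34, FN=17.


Accuracy = (TP+TN)/(TP+TN+FP+FN)
= (169+34)/(262)
= 203/262 = 77.48%

77.48%


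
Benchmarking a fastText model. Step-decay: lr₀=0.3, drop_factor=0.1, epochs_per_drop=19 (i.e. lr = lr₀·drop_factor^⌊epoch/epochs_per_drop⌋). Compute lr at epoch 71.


n_drops = ⌊71/19⌋ = 3
lr = 0.3·0.1^3 = 0.3·0.001 = 0.0003

0.0003


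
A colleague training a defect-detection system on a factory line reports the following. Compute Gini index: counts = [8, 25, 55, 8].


Probabilities: [8/96, 25/96, 55/96, 8/96] ≈ [0.0833, 0.2604, 0.5729, 0.0833]
Σpᵢ² = (64 + 625 + 3025 + 64)/96² = 3778/9216
Gini = 1 - Σpᵢ² = 1 - 3778/9216 = 0.5901

0.5901


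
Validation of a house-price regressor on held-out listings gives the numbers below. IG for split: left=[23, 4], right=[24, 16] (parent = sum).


Parent = [47, 20], H_parent = 0.8795
H_left = 0.6052 (n=27), H_right = 0.971 (n=40)
H_children = (27/67)·0.6052 + (40/67)·0.971 = 0.8236
IG = 0.8795 - 0.8236 = 0.0559

0.0559


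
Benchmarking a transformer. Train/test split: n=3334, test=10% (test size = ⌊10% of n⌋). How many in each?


Test = ⌊3334·10/100⌋ = 333
Train = 3334 - 333 = 3001

Train: 3001, Test: 333


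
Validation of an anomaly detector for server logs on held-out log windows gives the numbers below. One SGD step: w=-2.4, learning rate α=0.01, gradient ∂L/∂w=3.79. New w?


w_new = w - α·∇
= -2.4 - 0.01·3.79
= -2.4 - 0.0379
= -2.4379

-2.4379


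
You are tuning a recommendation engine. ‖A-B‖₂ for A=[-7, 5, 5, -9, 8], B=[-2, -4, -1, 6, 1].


d = √((-7+ 2)² + (5+ 4)² + (5+ 1)² + (-9-6)² + (8-1)²)
  = √(25 + 81 + 36 + 225 + 49)
  = √416 = 20.3961

20.3961


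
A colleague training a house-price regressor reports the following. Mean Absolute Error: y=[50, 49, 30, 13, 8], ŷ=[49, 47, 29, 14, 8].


Absolute errors: |50-49|=1, |49-47|=2, |30-29|=1, |13-14|=1, |8-8|=0
Sum = 5
MAE = 5/5 = 1

1


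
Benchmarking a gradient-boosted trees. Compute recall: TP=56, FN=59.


Recall = TP/(TP+FN)
= 56/(56+59)
= 56/115 = 48.7%

48.7%


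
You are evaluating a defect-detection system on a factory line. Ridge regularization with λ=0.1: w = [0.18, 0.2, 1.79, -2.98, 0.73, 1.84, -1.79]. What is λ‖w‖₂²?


‖w‖₂² = (0.18)² + (0.2)² + (1.79)² + (-2.98)² + (0.73)² + (1.84)² + (-1.79)²
     = 0.0324 + 0.04 + 3.2041 + 8.8804 + 0.5329 + 3.3856 + 3.2041
     = 19.2795
λ·‖w‖₂² = 0.1·19.2795 = 1.92795

1.92795


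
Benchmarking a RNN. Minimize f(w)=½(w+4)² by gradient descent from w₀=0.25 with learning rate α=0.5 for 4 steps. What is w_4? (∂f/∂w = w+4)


step 1: grad = 0.25+4 = 4.25; w = 0.25 - 0.5·(4.25) = -1.875
step 2: grad = -1.875+4 = 2.125; w = -1.875 - 0.5·(2.125) = -2.9375
step 3: grad = -2.9375+4 = 1.0625; w = -2.9375 - 0.5·(1.0625) = -3.46875
step 4: grad = -3.46875+4 = 0.53125; w = -3.46875 - 0.5·(0.53125) = -3.734375

-3.734375


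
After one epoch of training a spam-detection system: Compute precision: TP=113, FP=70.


Precision = TP/(TP+FP)
= 113/(113+70)
= 113/183 = 61.75%

61.75%


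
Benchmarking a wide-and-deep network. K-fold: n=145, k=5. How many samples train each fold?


Fold size = 145/5 = 29
Training per fold = 145 - 29 = 116

116


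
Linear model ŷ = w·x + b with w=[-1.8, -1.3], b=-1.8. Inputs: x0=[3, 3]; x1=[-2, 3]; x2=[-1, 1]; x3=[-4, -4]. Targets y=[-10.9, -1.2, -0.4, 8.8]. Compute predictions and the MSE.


ŷ0 = (-1.8)·(3) + (-1.3)·(3) - 1.8 = -11.1
ŷ1 = (-1.8)·(-2) + (-1.3)·(3) - 1.8 = -2.1
ŷ2 = (-1.8)·(-1) + (-1.3)·(1) - 1.8 = -1.3
ŷ3 = (-1.8)·(-4) + (-1.3)·(-4) - 1.8 = 10.6
errors² = [0.04, 0.81, 0.81, 3.24]
MSE = 4.9000/4 = 1.225

1.225


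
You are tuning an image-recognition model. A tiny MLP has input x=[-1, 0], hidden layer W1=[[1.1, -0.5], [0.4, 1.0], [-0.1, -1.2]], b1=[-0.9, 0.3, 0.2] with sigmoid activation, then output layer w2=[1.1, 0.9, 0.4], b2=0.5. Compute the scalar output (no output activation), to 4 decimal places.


z1[0] = (1.1)·(-1) + (-0.5)·(0) - 0.9 = -2.0
z1[1] = (0.4)·(-1) + (1.0)·(0) + 0.3 = -0.1
z1[2] = (-0.1)·(-1) + (-1.2)·(0) + 0.2 = 0.3
h = sigmoid(z1) = [0.1192, 0.475, 0.5744]
output = (1.1)·(0.1192) + (0.9)·(0.475) + (0.4)·(0.5744) + 0.5 = 1.2884

1.2884


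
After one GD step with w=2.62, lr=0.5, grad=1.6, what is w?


w_new = w - α·∇
= 2.62 - 0.5·1.6
= 2.62 - 0.8
= 1.82

1.82


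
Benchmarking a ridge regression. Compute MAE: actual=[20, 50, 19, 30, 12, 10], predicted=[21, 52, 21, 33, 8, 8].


Absolute errors: |20-21|=1, |50-52|=2, |19-21|=2, |30-33|=3, |12-8|=4, |10-8|=2
Sum = 14
MAE = 14/6 = 7/3

7/3


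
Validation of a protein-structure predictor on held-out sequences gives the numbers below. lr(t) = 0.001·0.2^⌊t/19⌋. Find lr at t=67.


n_drops = ⌊67/19⌋ = 3
lr = 0.001·0.2^3 = 0.001·0.008 = 0.000008

0.000008


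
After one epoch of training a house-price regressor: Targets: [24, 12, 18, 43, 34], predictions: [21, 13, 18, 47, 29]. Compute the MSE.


Squared errors: (24-21)²=9, (12-13)²=1, (18-18)²=0, (43-47)²=16, (34-29)²=25
Sum = 51
MSE = 51/5 = 51/5

51/5


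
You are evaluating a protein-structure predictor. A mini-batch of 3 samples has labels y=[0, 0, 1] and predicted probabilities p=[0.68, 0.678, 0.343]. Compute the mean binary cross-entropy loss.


L[0] = -ln(1-0.68) = -ln(0.32) = 1.1394
L[1] = -ln(1-0.678) = -ln(0.322) = 1.1332
L[2] = -ln(0.343) = 1.07
mean = (1.1394 + 1.1332 + 1.07)/3 = 1.1142

1.1142


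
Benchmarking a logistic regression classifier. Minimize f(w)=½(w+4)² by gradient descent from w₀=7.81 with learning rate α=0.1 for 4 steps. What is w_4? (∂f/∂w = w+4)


step 1: grad = 7.81+4 = 11.81; w = 7.81 - 0.1·(11.81) = 6.629
step 2: grad = 6.629+4 = 10.629; w = 6.629 - 0.1·(10.629) = 5.5661
step 3: grad = 5.5661+4 = 9.5661; w = 5.5661 - 0.1·(9.5661) = 4.60949
step 4: grad = 4.60949+4 = 8.60949; w = 4.60949 - 0.1·(8.60949) = 3.748541

3.748541


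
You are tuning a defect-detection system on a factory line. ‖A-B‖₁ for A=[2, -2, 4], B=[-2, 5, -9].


d = |2+ 2| + |-2-5| + |4+ 9|
  = 4 + 7 + 13
  = 24

24


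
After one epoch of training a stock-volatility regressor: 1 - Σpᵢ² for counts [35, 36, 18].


Probabilities: [35/89, 36/89, 18/89] ≈ [0.3933, 0.4045, 0.2022]
Σpᵢ² = (1225 + 1296 + 324)/89² = 2845/7921
Gini = 1 - Σpᵢ² = 1 - 2845/7921 = 0.6408

0.6408


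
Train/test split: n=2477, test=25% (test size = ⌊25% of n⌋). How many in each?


Test = ⌊2477·25/100⌋ = 619
Train = 2477 - 619 = 1858

Train: 1858, Test: 619


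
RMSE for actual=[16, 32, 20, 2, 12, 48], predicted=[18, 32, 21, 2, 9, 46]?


MSE = 18/6 = 3
RMSE = √(18/6) = 1.7321

1.7321


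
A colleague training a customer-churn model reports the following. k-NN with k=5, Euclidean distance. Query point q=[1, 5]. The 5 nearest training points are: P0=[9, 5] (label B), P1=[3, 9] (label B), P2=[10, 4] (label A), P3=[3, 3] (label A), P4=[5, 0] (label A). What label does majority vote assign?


d(q,P0) = 8.0  (label B)
d(q,P1) = 4.4721  (label B)
d(q,P2) = 9.0554  (label A)
d(q,P3) = 2.8284  (label A)
d(q,P4) = 6.4031  (label A)
Votes: A=3, B=2
Majority → A

A


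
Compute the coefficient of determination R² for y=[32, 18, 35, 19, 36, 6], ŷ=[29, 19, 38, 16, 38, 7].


ȳ = 24.3333
SS_res = Σ(y-ŷ)² = 33
SS_tot = Σ(y-ȳ)² = 713.33
R² = 1 - SS_res/SS_tot = 1 - 0.0463 = 0.9537

0.9537


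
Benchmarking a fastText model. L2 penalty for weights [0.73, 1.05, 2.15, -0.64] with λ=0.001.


‖w‖₂² = (0.73)² + (1.05)² + (2.15)² + (-0.64)²
     = 0.5329 + 1.1025 + 4.6225 + 0.4096
     = 6.6675
λ·‖w‖₂² = 0.001·6.6675 = 0.006668

0.006668


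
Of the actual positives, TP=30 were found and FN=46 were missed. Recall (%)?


Recall = TP/(TP+FN)
= 30/(30+46)
= 30/76 = 39.47%

39.47%


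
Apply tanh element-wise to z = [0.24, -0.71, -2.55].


tanh(0.24) = 0.2355
tanh(-0.71) = -0.6107
tanh(-2.55) = -0.9879
result = [0.2355, -0.6107, -0.9879]

[0.2355, -0.6107, -0.9879]


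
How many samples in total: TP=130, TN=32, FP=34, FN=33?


Total = TP + TN + FP + FN
= 130 + 32 + 34 + 33
= 229
(Predicted positive: 164, predicted negative: 65)

229


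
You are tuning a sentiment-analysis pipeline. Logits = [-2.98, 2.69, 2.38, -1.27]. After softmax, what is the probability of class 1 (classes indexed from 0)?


Exponentials: e^-2.98=0.0508, e^2.69=14.7317, e^2.38=10.8049, e^-1.27=0.2808
Sum = 25.8682
Softmax = [0.002, 0.5695, 0.4177, 0.0109]
p[1] = 14.7317/25.8682 = 0.5695

0.5695
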